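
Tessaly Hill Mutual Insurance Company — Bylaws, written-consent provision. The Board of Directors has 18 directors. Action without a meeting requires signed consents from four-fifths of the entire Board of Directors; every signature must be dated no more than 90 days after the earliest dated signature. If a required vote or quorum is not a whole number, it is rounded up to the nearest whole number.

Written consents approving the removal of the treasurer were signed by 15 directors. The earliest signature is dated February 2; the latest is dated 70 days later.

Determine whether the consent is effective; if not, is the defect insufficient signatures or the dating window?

Signatures required: four-fifths of 18 — 4/5 of 18 = 14.40, rounded up to 15, so 15 needed; 15 signed. Sufficient.
Dating window: the latest signature is 70 days after the earliest; the limit is 90 days. Within the window.

Effective — both the signature and dating-window requirements are satisfied.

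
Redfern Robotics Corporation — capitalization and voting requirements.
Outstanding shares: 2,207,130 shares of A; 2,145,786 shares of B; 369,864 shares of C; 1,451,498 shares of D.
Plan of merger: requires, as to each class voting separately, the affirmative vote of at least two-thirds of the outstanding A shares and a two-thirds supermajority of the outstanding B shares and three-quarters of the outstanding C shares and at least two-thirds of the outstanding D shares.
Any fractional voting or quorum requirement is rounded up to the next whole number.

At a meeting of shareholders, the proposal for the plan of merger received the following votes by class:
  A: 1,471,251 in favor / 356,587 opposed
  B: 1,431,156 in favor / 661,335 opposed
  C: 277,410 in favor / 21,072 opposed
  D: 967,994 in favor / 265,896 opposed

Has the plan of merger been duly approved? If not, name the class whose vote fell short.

A: 2/3 of 2207130 = 1471420; 1,471,420 required, 1,471,251 in favor — not approved.
B: 2/3 of 2145786 = 1430524; 1,430,524 required, 1,431,156 in favor — approved.
C: 3/4 of 369864 = 277398; 277,398 required, 277,410 in favor — approved.
D: 2/3 of 1451498 = 967665.33, rounded up to 967666; 967,666 required, 967,994 in favor — approved.

Not approved — the A shares did not give the required vote.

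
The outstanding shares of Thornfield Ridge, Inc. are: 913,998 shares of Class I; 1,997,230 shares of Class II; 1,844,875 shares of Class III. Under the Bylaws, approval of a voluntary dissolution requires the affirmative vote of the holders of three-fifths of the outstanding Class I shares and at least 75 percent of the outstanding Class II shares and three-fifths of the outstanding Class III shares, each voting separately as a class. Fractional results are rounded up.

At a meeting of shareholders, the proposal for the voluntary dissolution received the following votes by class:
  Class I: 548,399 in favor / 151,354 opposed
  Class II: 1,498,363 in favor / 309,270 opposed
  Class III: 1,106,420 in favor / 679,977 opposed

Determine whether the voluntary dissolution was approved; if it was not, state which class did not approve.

Class I: 3/5 of 913998 = 548398.80, rounded up to 548399; 548,399 required, 548,399 in favor — approved.
Class II: 3/4 of 1997230 = 1497922.50, rounded up to 1497923; 1,497,923 required, 1,498,363 in favor — approved.
Class III: 3/5 of 1844875 = 1106925; 1,106,925 required, 1,106,420 in favor — not approved.

Not approved — the Class III shares did not give the required vote.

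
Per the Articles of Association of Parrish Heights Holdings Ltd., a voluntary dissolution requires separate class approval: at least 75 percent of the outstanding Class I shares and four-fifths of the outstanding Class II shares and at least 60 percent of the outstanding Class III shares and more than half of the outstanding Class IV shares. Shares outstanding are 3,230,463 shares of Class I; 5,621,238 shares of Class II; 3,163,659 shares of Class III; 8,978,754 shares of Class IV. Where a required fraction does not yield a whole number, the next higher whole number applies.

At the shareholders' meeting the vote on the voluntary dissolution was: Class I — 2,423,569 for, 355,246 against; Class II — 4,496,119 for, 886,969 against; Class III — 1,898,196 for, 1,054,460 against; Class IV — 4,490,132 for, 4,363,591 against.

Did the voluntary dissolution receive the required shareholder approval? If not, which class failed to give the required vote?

Class I: 3/4 of 3230463 = 2422847.25, rounded up to 2422848; 2,422,848 required, 2,423,569 in favor — approved.
Class II: 4/5 of 5621238 = 4496990.40, rounded up to 4496991; 4,496,991 required, 4,496,119 in favor — not approved.
Class III: 3/5 of 3163659 = 1898195.40, rounded up to 1898196; 1,898,196 required, 1,898,196 in favor — approved.
Class IV: a majority of 8978754 is 4489378; 4,489,378 required, 4,490,132 in favor — approved.

Not approved — the Class II shares did not give the required vote.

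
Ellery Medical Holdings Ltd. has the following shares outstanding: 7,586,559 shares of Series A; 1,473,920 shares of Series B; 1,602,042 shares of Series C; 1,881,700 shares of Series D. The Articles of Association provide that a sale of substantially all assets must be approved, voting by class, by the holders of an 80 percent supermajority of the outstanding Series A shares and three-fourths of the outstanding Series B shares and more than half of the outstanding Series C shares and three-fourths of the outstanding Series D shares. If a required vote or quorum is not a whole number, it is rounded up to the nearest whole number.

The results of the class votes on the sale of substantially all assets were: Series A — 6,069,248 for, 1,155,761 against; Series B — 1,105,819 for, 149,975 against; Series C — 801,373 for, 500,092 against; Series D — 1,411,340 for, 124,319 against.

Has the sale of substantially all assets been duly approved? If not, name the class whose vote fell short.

Series A: 4/5 of 7586559 = 6069247.20, rounded up to 6069248; 6,069,248 required, 6,069,248 in favor — approved.
Series B: 3/4 of 1473920 = 1105440; 1,105,440 required, 1,105,819 in favor — approved.
Series C: a majority of 1602042 is 801022; 801,022 required, 801,373 in favor — approved.
Series D: 3/4 of 1881700 = 1411275; 1,411,275 required, 1,411,340 in favor — approved.

Approved — every class gave the required vote.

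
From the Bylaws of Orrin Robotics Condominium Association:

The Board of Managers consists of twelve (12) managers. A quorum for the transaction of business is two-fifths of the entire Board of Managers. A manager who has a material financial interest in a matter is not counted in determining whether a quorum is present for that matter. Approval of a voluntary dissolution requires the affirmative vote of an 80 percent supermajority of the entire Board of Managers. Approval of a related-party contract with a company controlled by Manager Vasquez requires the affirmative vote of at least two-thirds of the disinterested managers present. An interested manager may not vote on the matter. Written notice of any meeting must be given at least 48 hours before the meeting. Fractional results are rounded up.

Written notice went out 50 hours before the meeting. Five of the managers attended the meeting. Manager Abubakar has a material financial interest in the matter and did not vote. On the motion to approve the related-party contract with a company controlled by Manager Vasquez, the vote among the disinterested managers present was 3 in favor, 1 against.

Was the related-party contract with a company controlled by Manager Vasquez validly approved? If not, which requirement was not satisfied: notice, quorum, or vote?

Notice: 50 hours given; 48 required (50 ≥ 48). Satisfied.
Quorum: 5 present, but the 1 interested manager does not count, leaving 4. Quorum is 5. Not satisfied.
Vote: the related-party contract with a company controlled by Manager Vasquez requires two-thirds of the disinterested managers present (5 − 1 = 4). 2/3 of 4 = 2.67, rounded up to 3, so 3 affirmative votes are needed; 3 voted in favor. Satisfied. (Moot — without a quorum no business can be validly transacted.)

Invalid — quorum requirement not satisfied.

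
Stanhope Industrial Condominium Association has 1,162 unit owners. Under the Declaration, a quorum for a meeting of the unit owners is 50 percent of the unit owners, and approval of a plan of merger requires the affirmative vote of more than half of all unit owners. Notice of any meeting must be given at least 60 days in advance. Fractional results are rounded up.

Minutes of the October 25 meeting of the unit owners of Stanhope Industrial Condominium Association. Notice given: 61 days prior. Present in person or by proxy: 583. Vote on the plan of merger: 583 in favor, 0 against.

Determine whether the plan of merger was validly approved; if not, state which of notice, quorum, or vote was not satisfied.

Valid — all requirements satisfied.

Notice: 61 days given; 60 required. Satisfied.
Quorum: 50% of 1,162 = 581; 583 present. Satisfied.
Vote: requires a majority of all unit owners (1,162); a majority of 1162 is 582, so 582 needed; 583 in favor. Satisfied.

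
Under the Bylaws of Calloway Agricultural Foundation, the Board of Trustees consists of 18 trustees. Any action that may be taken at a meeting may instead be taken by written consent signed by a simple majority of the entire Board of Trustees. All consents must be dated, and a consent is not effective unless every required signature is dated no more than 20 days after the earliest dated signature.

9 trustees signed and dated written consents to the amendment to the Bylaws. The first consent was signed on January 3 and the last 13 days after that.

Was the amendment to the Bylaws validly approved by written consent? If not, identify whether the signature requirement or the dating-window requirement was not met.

Not effective — insufficient signatures.

Signatures required: a simple majority of 18 — a majority of 18 is 10, so 10 needed; 9 signed. Insufficient.
Dating window: the latest signature is 13 days after the earliest; the limit is 20 days. Within the window.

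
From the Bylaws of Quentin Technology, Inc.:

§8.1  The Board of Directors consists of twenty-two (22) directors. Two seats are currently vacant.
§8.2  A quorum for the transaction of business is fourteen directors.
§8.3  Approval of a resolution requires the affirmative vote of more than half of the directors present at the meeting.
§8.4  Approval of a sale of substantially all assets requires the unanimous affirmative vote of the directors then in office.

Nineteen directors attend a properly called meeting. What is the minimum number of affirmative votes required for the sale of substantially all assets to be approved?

20

The sale of substantially all assets requires the unanimous vote of the directors then in office (20).
Unanimous means all 20.
(Only 19 can vote, so the sale of substantially all assets cannot pass at this meeting, but the required vote is still 20.)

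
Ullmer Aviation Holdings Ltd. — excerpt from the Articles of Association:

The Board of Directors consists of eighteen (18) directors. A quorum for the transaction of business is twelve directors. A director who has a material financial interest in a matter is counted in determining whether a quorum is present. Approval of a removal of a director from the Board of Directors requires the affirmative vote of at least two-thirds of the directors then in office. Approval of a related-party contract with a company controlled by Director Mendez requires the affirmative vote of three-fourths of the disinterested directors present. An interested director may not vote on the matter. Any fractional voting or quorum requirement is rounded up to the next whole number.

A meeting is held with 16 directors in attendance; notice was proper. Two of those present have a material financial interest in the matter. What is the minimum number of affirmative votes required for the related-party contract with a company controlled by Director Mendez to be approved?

The related-party contract with a company controlled by Director Mendez requires three-fourths of the disinterested directors present (16 − 2 = 14).
3/4 of 14 = 10.50, rounded up to 11.

11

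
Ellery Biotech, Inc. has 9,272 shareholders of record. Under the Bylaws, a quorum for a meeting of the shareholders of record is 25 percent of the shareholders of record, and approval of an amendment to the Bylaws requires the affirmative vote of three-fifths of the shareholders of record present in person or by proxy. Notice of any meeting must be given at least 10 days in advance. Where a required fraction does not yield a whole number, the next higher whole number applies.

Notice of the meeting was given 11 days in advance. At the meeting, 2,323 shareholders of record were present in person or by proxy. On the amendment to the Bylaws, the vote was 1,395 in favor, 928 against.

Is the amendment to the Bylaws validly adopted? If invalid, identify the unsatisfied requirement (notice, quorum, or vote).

Valid — all requirements satisfied.

Notice: 11 days given; 10 required. Satisfied.
Quorum: 25% of 9,272 = 2,318; 2,323 present. Satisfied.
Vote: requires three-fifths of those present (2,323); 3/5 of 2323 = 1393.80, rounded up to 1394, so 1,394 needed; 1,395 in favor. Satisfied.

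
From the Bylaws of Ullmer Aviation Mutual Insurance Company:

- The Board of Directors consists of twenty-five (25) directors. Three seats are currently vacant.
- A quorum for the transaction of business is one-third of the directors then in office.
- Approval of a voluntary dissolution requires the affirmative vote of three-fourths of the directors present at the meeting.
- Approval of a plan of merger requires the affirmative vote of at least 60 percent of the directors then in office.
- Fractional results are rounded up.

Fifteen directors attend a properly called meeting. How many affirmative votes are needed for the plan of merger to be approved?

The plan of merger requires three-fifths of the directors then in office (22).
3/5 of 22 = 13.20, rounded up to 14.

14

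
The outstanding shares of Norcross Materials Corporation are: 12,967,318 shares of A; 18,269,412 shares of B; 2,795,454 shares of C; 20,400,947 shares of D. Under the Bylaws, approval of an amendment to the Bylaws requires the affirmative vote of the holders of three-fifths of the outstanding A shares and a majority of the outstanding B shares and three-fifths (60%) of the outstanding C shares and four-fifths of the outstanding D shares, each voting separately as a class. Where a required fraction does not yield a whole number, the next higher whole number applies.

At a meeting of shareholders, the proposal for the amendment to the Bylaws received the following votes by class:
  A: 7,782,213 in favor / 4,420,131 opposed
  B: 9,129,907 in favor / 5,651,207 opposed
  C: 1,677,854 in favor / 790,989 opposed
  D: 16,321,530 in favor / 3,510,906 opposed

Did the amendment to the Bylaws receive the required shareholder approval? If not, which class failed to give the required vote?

A: 3/5 of 12967318 = 7780390.80, rounded up to 7780391; 7,780,391 required, 7,782,213 in favor — approved.
B: a majority of 18269412 is 9134707; 9,134,707 required, 9,129,907 in favor — not approved.
C: 3/5 of 2795454 = 1677272.40, rounded up to 1677273; 1,677,273 required, 1,677,854 in favor — approved.
D: 4/5 of 20400947 = 16320757.60, rounded up to 16320758; 16,320,758 required, 16,321,530 in favor — approved.

Not approved — the B shares did not give the required vote.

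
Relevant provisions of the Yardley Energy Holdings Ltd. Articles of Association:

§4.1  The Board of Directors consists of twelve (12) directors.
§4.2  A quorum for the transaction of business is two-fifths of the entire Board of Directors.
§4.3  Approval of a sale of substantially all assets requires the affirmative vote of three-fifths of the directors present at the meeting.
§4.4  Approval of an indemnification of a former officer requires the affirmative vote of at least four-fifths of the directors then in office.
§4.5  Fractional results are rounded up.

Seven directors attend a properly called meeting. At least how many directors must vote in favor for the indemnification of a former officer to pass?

The indemnification of a former officer requires four-fifths of the directors then in office (12).
4/5 of 12 = 9.60, rounded up to 10.
(Only 7 can vote, so the indemnification of a former officer cannot pass at this meeting, but the required vote is still 10.)

10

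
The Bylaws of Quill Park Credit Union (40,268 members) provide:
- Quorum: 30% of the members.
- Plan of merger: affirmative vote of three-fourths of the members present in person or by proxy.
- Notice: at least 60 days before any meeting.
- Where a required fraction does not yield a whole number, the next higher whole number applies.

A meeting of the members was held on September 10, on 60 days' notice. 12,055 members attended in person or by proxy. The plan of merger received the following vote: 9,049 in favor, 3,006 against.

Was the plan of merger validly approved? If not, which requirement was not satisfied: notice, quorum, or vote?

Invalid — quorum requirement not satisfied.

Notice: 60 days given; 60 required. Satisfied.
Quorum: 30% of 40,268 = 12,080.40, rounded up to 12,081; 12,055 present. Not satisfied.
Vote: requires three-fourths of those present (12,055); 3/4 of 12055 = 9041.25, rounded up to 9042, so 9,042 needed; 9,049 in favor. Satisfied.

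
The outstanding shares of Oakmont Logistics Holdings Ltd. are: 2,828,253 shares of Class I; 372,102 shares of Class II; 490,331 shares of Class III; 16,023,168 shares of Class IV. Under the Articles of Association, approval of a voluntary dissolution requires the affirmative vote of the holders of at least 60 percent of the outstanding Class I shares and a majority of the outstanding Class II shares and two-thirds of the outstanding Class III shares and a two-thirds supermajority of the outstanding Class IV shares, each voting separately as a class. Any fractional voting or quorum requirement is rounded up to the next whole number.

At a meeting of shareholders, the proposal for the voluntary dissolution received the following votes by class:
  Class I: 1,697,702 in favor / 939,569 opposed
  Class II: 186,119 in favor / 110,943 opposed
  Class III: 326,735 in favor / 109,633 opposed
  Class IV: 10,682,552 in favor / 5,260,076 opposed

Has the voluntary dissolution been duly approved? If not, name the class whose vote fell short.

Not approved — the Class III shares did not give the required vote.

Class I: 3/5 of 2828253 = 1696951.80, rounded up to 1696952; 1,696,952 required, 1,697,702 in favor — approved.
Class II: a majority of 372102 is 186052; 186,052 required, 186,119 in favor — approved.
Class III: 2/3 of 490331 = 326887.33, rounded up to 326888; 326,888 required, 326,735 in favor — not approved.
Class IV: 2/3 of 16023168 = 10682112; 10,682,112 required, 10,682,552 in favor — approved.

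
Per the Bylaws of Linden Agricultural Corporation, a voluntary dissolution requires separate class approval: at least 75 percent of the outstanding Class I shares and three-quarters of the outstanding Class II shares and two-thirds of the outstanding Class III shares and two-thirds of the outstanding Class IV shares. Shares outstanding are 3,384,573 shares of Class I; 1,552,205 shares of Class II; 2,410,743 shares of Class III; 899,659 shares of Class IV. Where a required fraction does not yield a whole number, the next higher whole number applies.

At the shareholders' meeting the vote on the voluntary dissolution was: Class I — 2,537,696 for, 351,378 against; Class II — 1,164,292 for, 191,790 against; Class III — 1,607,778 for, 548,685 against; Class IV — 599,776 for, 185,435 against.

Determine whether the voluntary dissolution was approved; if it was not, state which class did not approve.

Class I: 3/4 of 3384573 = 2538429.75, rounded up to 2538430; 2,538,430 required, 2,537,696 in favor — not approved.
Class II: 3/4 of 1552205 = 1164153.75, rounded up to 1164154; 1,164,154 required, 1,164,292 in favor — approved.
Class III: 2/3 of 2410743 = 1607162; 1,607,162 required, 1,607,778 in favor — approved.
Class IV: 2/3 of 899659 = 599772.67, rounded up to 599773; 599,773 required, 599,776 in favor — approved.

Not approved — the Class I shares did not give the required vote.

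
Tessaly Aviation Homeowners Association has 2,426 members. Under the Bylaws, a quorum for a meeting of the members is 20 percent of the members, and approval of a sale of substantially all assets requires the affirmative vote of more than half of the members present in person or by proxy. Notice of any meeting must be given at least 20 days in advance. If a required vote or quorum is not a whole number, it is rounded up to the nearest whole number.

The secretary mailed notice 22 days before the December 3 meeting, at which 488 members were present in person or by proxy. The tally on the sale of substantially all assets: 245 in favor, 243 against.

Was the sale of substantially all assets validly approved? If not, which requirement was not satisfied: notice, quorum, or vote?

Notice: 22 days given; 20 required. Satisfied.
Quorum: 20% of 2,426 = 485.20, rounded up to 486; 488 present. Satisfied.
Vote: requires a majority of those present (488); a majority of 488 is 245, so 245 needed; 245 in favor. Satisfied.

Valid — all requirements satisfied.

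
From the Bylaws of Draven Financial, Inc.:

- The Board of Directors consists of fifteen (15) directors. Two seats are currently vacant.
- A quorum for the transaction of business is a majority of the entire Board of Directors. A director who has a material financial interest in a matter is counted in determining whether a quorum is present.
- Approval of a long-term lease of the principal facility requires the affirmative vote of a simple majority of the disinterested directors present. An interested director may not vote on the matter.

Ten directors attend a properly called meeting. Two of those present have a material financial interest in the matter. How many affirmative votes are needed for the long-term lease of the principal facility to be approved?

The long-term lease of the principal facility requires a majority of the disinterested directors present (10 − 2 = 8).
A majority of 8 is 5.

5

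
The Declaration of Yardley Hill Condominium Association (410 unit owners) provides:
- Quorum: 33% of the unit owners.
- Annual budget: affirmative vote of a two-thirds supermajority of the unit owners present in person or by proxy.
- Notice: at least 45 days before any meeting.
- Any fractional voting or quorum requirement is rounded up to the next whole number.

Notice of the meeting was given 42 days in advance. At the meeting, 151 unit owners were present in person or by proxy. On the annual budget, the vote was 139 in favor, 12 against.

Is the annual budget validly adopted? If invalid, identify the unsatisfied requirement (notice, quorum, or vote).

Invalid — notice requirement not satisfied.

Notice: 42 days given; 45 required. Not satisfied.
Quorum: 33% of 410 = 135.30, rounded up to 136; 151 present. Satisfied.
Vote: requires two-thirds of those present (151); 2/3 of 151 = 100.67, rounded up to 101, so 101 needed; 139 in favor. Satisfied.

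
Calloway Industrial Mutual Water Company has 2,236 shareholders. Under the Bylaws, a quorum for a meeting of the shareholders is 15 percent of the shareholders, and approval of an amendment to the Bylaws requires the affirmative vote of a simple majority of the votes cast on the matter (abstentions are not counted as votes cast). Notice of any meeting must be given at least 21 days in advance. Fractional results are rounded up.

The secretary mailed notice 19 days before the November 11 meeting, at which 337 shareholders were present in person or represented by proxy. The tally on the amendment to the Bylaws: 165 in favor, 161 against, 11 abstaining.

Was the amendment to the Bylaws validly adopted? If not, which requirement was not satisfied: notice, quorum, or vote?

Notice: 19 days given; 21 required. Not satisfied.
Quorum: 15% of 2,236 = 335.40, rounded up to 336; 337 present. Satisfied.
Vote: requires a majority of the votes cast (337 − 11 abstaining = 326); a majority of 326 is 164, so 164 needed; 165 in favor. Satisfied.

Invalid — notice requirement not satisfied.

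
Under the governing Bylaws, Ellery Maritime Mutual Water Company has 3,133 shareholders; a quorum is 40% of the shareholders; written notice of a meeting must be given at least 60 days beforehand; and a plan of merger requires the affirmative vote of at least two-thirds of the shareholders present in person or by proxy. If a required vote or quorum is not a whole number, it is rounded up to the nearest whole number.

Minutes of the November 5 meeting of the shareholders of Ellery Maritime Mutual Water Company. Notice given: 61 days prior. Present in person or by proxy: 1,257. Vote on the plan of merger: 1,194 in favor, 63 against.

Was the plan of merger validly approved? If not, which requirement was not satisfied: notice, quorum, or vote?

Notice: 61 days given; 60 required. Satisfied.
Quorum: 40% of 3,133 = 1,253.20, rounded up to 1,254; 1,257 present. Satisfied.
Vote: requires two-thirds of those present (1,257); 2/3 of 1257 = 838, so 838 needed; 1,194 in favor. Satisfied.

Valid — all requirements satisfied.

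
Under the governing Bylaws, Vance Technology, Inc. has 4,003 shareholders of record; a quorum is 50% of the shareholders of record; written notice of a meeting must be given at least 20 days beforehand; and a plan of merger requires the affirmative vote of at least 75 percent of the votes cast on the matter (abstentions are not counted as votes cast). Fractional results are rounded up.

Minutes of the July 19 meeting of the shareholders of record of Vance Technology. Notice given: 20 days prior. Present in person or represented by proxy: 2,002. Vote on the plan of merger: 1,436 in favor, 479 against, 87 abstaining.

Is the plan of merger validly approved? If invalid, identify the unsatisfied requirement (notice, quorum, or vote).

Notice: 20 days given; 20 required. Satisfied.
Quorum: 50% of 4,003 = 2,001.50, rounded up to 2,002; 2,002 present. Satisfied.
Vote: requires three-fourths of the votes cast (2,002 − 87 abstaining = 1,915); 3/4 of 1915 = 1436.25, rounded up to 1437, so 1,437 needed; 1,436 in favor. Not satisfied.

Invalid — vote requirement not satisfied.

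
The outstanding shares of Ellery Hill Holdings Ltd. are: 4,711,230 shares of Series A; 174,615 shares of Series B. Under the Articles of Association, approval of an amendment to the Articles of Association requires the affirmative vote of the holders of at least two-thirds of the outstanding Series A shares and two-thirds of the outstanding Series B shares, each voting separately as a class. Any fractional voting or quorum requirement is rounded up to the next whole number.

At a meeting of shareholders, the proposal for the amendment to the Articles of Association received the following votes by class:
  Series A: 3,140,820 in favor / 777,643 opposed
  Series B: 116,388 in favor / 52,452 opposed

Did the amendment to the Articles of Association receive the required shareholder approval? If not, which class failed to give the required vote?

Series A: 2/3 of 4711230 = 3140820; 3,140,820 required, 3,140,820 in favor — approved.
Series B: 2/3 of 174615 = 116410; 116,410 required, 116,388 in favor — not approved.

Not approved — the Series B shares did not give the required vote.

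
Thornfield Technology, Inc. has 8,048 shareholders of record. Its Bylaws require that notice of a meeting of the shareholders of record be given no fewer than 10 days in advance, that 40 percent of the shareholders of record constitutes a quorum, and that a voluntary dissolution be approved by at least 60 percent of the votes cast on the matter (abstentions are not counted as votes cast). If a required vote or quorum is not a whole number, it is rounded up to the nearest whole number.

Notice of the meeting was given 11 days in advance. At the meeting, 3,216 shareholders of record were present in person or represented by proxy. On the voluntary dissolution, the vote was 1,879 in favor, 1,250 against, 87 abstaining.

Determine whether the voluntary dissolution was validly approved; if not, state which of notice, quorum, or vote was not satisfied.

Notice: 11 days given; 10 required. Satisfied.
Quorum: 40% of 8,048 = 3,219.20, rounded up to 3,220; 3,216 present. Not satisfied.
Vote: requires three-fifths of the votes cast (3,216 − 87 abstaining = 3,129); 3/5 of 3129 = 1877.40, rounded up to 1878, so 1,878 needed; 1,879 in favor. Satisfied.

Invalid — quorum requirement not satisfied.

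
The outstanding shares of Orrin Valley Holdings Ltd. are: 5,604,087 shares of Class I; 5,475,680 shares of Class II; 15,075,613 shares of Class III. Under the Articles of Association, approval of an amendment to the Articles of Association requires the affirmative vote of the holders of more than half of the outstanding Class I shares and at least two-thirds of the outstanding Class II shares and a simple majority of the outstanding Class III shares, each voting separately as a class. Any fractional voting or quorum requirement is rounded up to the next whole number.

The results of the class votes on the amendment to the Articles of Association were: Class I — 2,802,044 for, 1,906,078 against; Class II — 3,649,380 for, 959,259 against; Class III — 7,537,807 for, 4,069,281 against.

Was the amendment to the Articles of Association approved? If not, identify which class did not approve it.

Not approved — the Class II shares did not give the required vote.

Class I: a majority of 5604087 is 2802044; 2,802,044 required, 2,802,044 in favor — approved.
Class II: 2/3 of 5475680 = 3650453.33, rounded up to 3650454; 3,650,454 required, 3,649,380 in favor — not approved.
Class III: a majority of 15075613 is 7537807; 7,537,807 required, 7,537,807 in favor — approved.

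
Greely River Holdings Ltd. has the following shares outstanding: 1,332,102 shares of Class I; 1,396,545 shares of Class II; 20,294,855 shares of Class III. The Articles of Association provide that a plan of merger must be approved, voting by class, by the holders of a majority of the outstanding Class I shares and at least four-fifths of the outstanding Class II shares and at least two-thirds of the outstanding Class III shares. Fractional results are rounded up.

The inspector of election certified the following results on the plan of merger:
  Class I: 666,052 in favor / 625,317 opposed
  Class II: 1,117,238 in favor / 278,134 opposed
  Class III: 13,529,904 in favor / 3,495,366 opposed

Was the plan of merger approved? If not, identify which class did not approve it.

Approved — every class gave the required vote.

Class I: a majority of 1332102 is 666052; 666,052 required, 666,052 in favor — approved.
Class II: 4/5 of 1396545 = 1117236; 1,117,236 required, 1,117,238 in favor — approved.
Class III: 2/3 of 20294855 = 13529903.33, rounded up to 13529904; 13,529,904 required, 13,529,904 in favor — approved.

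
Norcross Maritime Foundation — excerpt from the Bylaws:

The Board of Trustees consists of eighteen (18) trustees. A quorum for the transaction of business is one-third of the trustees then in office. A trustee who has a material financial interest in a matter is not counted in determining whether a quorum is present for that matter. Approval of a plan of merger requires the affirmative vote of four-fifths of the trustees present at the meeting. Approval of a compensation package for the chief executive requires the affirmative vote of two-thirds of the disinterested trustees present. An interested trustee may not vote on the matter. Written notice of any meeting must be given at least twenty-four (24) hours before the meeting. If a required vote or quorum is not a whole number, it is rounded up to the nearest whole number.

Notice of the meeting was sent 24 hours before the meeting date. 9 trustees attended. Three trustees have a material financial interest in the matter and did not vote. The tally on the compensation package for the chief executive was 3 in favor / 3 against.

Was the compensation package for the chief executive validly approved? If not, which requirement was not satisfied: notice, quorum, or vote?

Notice: 24 hours given; 24 required (24 ≥ 24). Satisfied.
Quorum: 9 present, but the 3 interested trustees do not count, leaving 6. Quorum is 6. Satisfied.
Vote: the compensation package for the chief executive requires two-thirds of the disinterested trustees present (9 − 3 = 6). 2/3 of 6 = 4, so 4 affirmative votes are needed; 3 voted in favor. Not satisfied.

Invalid — vote requirement not satisfied.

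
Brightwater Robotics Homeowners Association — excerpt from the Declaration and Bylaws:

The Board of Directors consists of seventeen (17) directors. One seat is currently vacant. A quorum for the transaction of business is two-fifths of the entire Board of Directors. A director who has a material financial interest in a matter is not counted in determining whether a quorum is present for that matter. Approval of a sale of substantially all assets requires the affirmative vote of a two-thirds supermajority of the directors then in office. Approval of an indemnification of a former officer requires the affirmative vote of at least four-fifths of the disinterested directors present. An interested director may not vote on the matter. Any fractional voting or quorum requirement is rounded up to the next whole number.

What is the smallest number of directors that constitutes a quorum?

7

2/5 of 17 = 6.80, rounded up to 7.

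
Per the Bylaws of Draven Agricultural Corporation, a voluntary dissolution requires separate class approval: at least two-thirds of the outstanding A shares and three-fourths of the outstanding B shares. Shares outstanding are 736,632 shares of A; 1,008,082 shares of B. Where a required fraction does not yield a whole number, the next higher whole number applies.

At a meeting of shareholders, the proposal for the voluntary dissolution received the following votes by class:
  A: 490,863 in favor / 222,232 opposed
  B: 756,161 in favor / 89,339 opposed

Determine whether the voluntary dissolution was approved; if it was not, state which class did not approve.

Not approved — the A shares did not give the required vote.

A: 2/3 of 736632 = 491088; 491,088 required, 490,863 in favor — not approved.
B: 3/4 of 1008082 = 756061.50, rounded up to 756062; 756,062 required, 756,161 in favor — approved.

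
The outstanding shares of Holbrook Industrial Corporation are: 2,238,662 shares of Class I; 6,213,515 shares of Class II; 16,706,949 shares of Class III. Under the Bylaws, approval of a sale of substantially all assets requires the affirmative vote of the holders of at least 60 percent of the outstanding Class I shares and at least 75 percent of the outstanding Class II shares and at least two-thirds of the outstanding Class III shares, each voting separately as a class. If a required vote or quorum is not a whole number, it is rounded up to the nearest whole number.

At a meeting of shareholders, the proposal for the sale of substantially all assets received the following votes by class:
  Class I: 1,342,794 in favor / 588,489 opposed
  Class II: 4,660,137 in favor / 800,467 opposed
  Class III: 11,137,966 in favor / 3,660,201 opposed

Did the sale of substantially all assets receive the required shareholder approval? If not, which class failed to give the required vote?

Class I: 3/5 of 2238662 = 1343197.20, rounded up to 1343198; 1,343,198 required, 1,342,794 in favor — not approved.
Class II: 3/4 of 6213515 = 4660136.25, rounded up to 4660137; 4,660,137 required, 4,660,137 in favor — approved.
Class III: 2/3 of 16706949 = 11137966; 11,137,966 required, 11,137,966 in favor — approved.

Not approved — the Class I shares did not give the required vote.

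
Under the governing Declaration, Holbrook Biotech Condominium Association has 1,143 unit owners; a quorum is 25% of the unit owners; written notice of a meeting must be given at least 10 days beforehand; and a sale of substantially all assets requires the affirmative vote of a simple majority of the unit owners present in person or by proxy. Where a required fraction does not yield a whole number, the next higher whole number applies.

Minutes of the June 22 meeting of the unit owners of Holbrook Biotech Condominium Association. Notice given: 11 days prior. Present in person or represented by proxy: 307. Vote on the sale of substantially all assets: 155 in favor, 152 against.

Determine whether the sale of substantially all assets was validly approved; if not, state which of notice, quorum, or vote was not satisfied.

Valid — all requirements satisfied.

Notice: 11 days given; 10 required. Satisfied.
Quorum: 25% of 1,143 = 285.75, rounded up to 286; 307 present. Satisfied.
Vote: requires a majority of those present (307); a majority of 307 is 154, so 154 needed; 155 in favor. Satisfied.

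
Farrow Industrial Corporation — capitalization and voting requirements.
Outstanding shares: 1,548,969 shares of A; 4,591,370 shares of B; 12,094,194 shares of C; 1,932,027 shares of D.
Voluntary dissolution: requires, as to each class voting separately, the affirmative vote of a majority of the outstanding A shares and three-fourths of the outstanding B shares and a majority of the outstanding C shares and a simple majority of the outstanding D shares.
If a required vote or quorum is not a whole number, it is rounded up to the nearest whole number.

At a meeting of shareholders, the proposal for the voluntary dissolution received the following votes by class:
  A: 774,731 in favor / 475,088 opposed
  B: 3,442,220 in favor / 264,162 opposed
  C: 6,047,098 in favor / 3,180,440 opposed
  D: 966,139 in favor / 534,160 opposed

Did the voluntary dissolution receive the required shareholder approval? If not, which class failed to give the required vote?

A: a majority of 1548969 is 774485; 774,485 required, 774,731 in favor — approved.
B: 3/4 of 4591370 = 3443527.50, rounded up to 3443528; 3,443,528 required, 3,442,220 in favor — not approved.
C: a majority of 12094194 is 6047098; 6,047,098 required, 6,047,098 in favor — approved.
D: a majority of 1932027 is 966014; 966,014 required, 966,139 in favor — approved.

Not approved — the B shares did not give the required vote.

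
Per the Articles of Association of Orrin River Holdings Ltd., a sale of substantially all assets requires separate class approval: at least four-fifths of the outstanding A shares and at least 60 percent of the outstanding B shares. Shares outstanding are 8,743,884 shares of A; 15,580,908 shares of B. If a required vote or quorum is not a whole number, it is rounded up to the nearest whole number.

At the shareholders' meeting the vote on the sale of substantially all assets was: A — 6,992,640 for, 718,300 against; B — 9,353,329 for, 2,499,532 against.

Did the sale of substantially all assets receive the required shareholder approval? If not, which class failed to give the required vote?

A: 4/5 of 8743884 = 6995107.20, rounded up to 6995108; 6,995,108 required, 6,992,640 in favor — not approved.
B: 3/5 of 15580908 = 9348544.80, rounded up to 9348545; 9,348,545 required, 9,353,329 in favor — approved.

Not approved — the A shares did not give the required vote.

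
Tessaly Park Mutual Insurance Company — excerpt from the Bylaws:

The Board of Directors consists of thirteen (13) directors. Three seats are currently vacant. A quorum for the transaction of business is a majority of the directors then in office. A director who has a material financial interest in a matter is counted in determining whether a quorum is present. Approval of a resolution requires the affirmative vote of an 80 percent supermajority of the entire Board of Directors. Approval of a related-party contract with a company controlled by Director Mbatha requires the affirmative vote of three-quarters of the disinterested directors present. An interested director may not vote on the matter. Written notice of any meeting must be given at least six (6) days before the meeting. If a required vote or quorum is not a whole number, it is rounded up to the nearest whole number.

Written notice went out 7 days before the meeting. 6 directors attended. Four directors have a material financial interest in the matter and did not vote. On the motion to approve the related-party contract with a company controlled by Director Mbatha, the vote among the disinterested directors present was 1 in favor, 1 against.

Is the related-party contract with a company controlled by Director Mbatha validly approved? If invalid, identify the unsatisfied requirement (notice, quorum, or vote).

Notice: 7 days given; 6 required (7 ≥ 6). Satisfied.
Quorum: 6 present (interested directors count toward quorum); quorum is 6. Satisfied.
Vote: the related-party contract with a company controlled by Director Mbatha requires three-fourths of the disinterested directors present (6 − 4 = 2). 3/4 of 2 = 1.50, rounded up to 2, so 2 affirmative votes are needed; 1 voted in favor. Not satisfied.

Invalid — vote requirement not satisfied.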